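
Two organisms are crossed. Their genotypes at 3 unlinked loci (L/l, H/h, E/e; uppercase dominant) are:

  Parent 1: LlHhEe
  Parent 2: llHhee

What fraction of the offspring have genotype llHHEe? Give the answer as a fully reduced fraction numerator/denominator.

LlHhEe gametes: LHE×1, LHe×1, LhE×1, Lhe×1, lHE×1, lHe×1, lhE×1, lhe×1
llHhee gametes: lHe×4, lhe×4
LlHhEe×llHhee grid (8·8=64): LlHHEe=4 LlHHee=4 LlHhEe=8 LlHhee=8 LlhhEe=4 Llhhee=4 llHHEe=4 llHHee=4 llHhEe=8 llHhee=8 llhhEe=4 llhhee=4
llHHEe hits 4/64; gcd=4; 4÷4/64÷4 = 1/16

P(llHHEe) = 1/16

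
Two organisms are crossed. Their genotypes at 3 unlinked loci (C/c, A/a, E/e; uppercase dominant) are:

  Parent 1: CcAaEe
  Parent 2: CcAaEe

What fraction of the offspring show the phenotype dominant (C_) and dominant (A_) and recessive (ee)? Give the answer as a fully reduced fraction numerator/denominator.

P(C_ A_ ee) = 9/64

CcAaEe gametes: CAE×1, CAe×1, CaE×1, Cae×1, cAE×1, cAe×1, caE×1, cae×1
CcAaEe gametes: CAE×1, CAe×1, CaE×1, Cae×1, cAE×1, cAe×1, caE×1, cae×1
CcAaEe×CcAaEe grid (8·8=64): CCAAEE=1 CCAAEe=2 CCAAee=1 CCAaEE=2 CCAaEe=4 CCAaee=2 CCaaEE=1 CCaaEe=2 CCaaee=1 CcAAEE=2 CcAAEe=4 CcAAee=2 CcAaEE=4 CcAaEe=8 CcAaee=4 CcaaEE=2 CcaaEe=4 Ccaaee=2 ccAAEE=1 ccAAEe=2 ccAAee=1 ccAaEE=2 ccAaEe=4 ccAaee=2 ccaaEE=1 ccaaEe=2 ccaaee=1
C_ A_ ee hits 9/64; gcd=1; 9÷1/64÷1 = 9/64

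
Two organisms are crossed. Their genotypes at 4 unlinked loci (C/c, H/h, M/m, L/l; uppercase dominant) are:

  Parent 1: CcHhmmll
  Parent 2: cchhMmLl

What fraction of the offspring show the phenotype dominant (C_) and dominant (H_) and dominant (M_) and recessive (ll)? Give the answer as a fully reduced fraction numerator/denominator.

CcHhmmll gametes: CHml×4, Chml×4, cHml×4, chml×4
cchhMmLl gametes: chML×4, chMl×4, chmL×4, chml×4
CcHhmmll×cchhMmLl grid (16·16=256): CcHhMmLl=16 CcHhMmll=16 CcHhmmLl=16 CcHhmmll=16 CchhMmLl=16 CchhMmll=16 CchhmmLl=16 Cchhmmll=16 ccHhMmLl=16 ccHhMmll=16 ccHhmmLl=16 ccHhmmll=16 cchhMmLl=16 cchhMmll=16 cchhmmLl=16 cchhmmll=16
C_ H_ M_ ll hits 16/256; gcd=16; 16÷16/256÷16 = 1/16

P(C_ H_ M_ ll) = 1/16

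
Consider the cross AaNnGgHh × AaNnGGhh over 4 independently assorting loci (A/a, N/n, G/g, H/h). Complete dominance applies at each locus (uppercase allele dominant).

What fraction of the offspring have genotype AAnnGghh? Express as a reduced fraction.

P(AAnnGghh) = 1/64

AaNnGgHh gametes: ANGH×1, ANGh×1, ANgH×1, ANgh×1, AnGH×1, AnGh×1, AngH×1, Angh×1, aNGH×1, aNGh×1, aNgH×1, aNgh×1, anGH×1, anGh×1, angH×1, angh×1
AaNnGGhh gametes: ANGh×4, AnGh×4, aNGh×4, anGh×4
AaNnGgHh×AaNnGGhh grid (16·16=256): AANNGGHh=4 AANNGGhh=4 AANNGgHh=4 AANNGghh=4 AANnGGHh=8 AANnGGhh=8 AANnGgHh=8 AANnGghh=8 AAnnGGHh=4 AAnnGGhh=4 AAnnGgHh=4 AAnnGghh=4 AaNNGGHh=8 AaNNGGhh=8 AaNNGgHh=8 AaNNGghh=8 AaNnGGHh=16 AaNnGGhh=16 AaNnGgHh=16 AaNnGghh=16 AannGGHh=8 AannGGhh=8 AannGgHh=8 AannGghh=8 aaNNGGHh=4 aaNNGGhh=4 aaNNGgHh=4 aaNNGghh=4 aaNnGGHh=8 aaNnGGhh=8 aaNnGgHh=8 aaNnGghh=8 aannGGHh=4 aannGGhh=4 aannGgHh=4 aannGghh=4
AAnnGghh hits 4/256; gcd=4; 4÷4/256÷4 = 1/64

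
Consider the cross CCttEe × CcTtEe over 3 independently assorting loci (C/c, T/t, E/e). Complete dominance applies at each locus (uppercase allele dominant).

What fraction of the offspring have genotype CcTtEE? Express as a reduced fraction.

P(CcTtEE) = 1/16

CCttEe gametes: CtE×4, Cte×4
CcTtEe gametes: CTE×1, CTe×1, CtE×1, Cte×1, cTE×1, cTe×1, ctE×1, cte×1
CCttEe×CcTtEe grid (8·8=64): CCTtEE=4 CCTtEe=8 CCTtee=4 CCttEE=4 CCttEe=8 CCttee=4 CcTtEE=4 CcTtEe=8 CcTtee=4 CcttEE=4 CcttEe=8 Ccttee=4
CcTtEE hits 4/64; gcd=4; 4÷4/64÷4 = 1/16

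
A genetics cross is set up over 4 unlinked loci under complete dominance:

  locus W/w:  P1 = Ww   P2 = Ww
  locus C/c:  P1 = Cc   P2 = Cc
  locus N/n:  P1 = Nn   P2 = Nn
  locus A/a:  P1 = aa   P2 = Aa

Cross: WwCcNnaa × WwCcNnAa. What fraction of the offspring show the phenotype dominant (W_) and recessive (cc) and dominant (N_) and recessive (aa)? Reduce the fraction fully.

WwCcNnaa gametes: WCNa×2, WCna×2, WcNa×2, Wcna×2, wCNa×2, wCna×2, wcNa×2, wcna×2
WwCcNnAa gametes: WCNA×1, WCNa×1, WCnA×1, WCna×1, WcNA×1, WcNa×1, WcnA×1, Wcna×1, wCNA×1, wCNa×1, wCnA×1, wCna×1, wcNA×1, wcNa×1, wcnA×1, wcna×1
WwCcNnaa×WwCcNnAa grid (16·16=256): WWCCNNAa=2 WWCCNNaa=2 WWCCNnAa=4 WWCCNnaa=4 WWCCnnAa=2 WWCCnnaa=2 WWCcNNAa=4 WWCcNNaa=4 WWCcNnAa=8 WWCcNnaa=8 WWCcnnAa=4 WWCcnnaa=4 WWccNNAa=2 WWccNNaa=2 WWccNnAa=4 WWccNnaa=4 WWccnnAa=2 WWccnnaa=2 WwCCNNAa=4 WwCCNNaa=4 WwCCNnAa=8 WwCCNnaa=8 WwCCnnAa=4 WwCCnnaa=4 WwCcNNAa=8 WwCcNNaa=8 WwCcNnAa=16 WwCcNnaa=16 WwCcnnAa=8 WwCcnnaa=8 WwccNNAa=4 WwccNNaa=4 WwccNnAa=8 WwccNnaa=8 WwccnnAa=4 Wwccnnaa=4 wwCCNNAa=2 wwCCNNaa=2 wwCCNnAa=4 wwCCNnaa=4 wwCCnnAa=2 wwCCnnaa=2 wwCcNNAa=4 wwCcNNaa=4 wwCcNnAa=8 wwCcNnaa=8 wwCcnnAa=4 wwCcnnaa=4 wwccNNAa=2 wwccNNaa=2 wwccNnAa=4 wwccNnaa=4 wwccnnAa=2 wwccnnaa=2
W_ cc N_ aa hits 18/256; gcd=2; 18÷2/256÷2 = 9/128

P(W_ cc N_ aa) = 9/128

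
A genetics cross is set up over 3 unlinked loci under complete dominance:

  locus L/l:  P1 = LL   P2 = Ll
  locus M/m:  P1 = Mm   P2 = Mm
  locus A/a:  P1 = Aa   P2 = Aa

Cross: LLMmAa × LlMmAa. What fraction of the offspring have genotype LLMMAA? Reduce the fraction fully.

P(LLMMAA) = 1/32

LLMmAa gametes: LMA×2, LMa×2, LmA×2, Lma×2
LlMmAa gametes: LMA×1, LMa×1, LmA×1, Lma×1, lMA×1, lMa×1, lmA×1, lma×1
LLMmAa×LlMmAa grid (8·8=64): LLMMAA=2 LLMMAa=4 LLMMaa=2 LLMmAA=4 LLMmAa=8 LLMmaa=4 LLmmAA=2 LLmmAa=4 LLmmaa=2 LlMMAA=2 LlMMAa=4 LlMMaa=2 LlMmAA=4 LlMmAa=8 LlMmaa=4 LlmmAA=2 LlmmAa=4 Llmmaa=2
LLMMAA hits 2/64; gcd=2; 2÷2/64÷2 = 1/32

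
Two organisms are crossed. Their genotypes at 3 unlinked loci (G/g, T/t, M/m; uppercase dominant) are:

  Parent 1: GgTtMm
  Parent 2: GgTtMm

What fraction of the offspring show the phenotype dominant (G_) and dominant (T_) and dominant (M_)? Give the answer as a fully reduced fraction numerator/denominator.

GgTtMm gametes: GTM×1, GTm×1, GtM×1, Gtm×1, gTM×1, gTm×1, gtM×1, gtm×1
GgTtMm gametes: GTM×1, GTm×1, GtM×1, Gtm×1, gTM×1, gTm×1, gtM×1, gtm×1
GgTtMm×GgTtMm grid (8·8=64): GGTTMM=1 GGTTMm=2 GGTTmm=1 GGTtMM=2 GGTtMm=4 GGTtmm=2 GGttMM=1 GGttMm=2 GGttmm=1 GgTTMM=2 GgTTMm=4 GgTTmm=2 GgTtMM=4 GgTtMm=8 GgTtmm=4 GgttMM=2 GgttMm=4 Ggttmm=2 ggTTMM=1 ggTTMm=2 ggTTmm=1 ggTtMM=2 ggTtMm=4 ggTtmm=2 ggttMM=1 ggttMm=2 ggttmm=1
G_ T_ M_ hits 27/64; gcd=1; 27÷1/64÷1 = 27/64

P(G_ T_ M_) = 27/64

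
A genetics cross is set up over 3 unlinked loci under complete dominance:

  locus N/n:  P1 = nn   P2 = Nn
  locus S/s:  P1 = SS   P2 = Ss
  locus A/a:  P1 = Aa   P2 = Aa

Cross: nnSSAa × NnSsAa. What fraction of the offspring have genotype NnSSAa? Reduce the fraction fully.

nnSSAa gametes: nSA×4, nSa×4
NnSsAa gametes: NSA×1, NSa×1, NsA×1, Nsa×1, nSA×1, nSa×1, nsA×1, nsa×1
nnSSAa×NnSsAa grid (8·8=64): NnSSAA=4 NnSSAa=8 NnSSaa=4 NnSsAA=4 NnSsAa=8 NnSsaa=4 nnSSAA=4 nnSSAa=8 nnSSaa=4 nnSsAA=4 nnSsAa=8 nnSsaa=4
NnSSAa hits 8/64; gcd=8; 8÷8/64÷8 = 1/8

P(NnSSAa) = 1/8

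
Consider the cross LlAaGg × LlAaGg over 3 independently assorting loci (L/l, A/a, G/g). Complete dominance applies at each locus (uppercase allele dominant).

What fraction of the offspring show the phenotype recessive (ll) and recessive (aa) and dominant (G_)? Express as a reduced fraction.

P(ll aa G_) = 3/64

LlAaGg gametes: LAG×1, LAg×1, LaG×1, Lag×1, lAG×1, lAg×1, laG×1, lag×1
LlAaGg gametes: LAG×1, LAg×1, LaG×1, Lag×1, lAG×1, lAg×1, laG×1, lag×1
LlAaGg×LlAaGg grid (8·8=64): LLAAGG=1 LLAAGg=2 LLAAgg=1 LLAaGG=2 LLAaGg=4 LLAagg=2 LLaaGG=1 LLaaGg=2 LLaagg=1 LlAAGG=2 LlAAGg=4 LlAAgg=2 LlAaGG=4 LlAaGg=8 LlAagg=4 LlaaGG=2 LlaaGg=4 Llaagg=2 llAAGG=1 llAAGg=2 llAAgg=1 llAaGG=2 llAaGg=4 llAagg=2 llaaGG=1 llaaGg=2 llaagg=1
ll aa G_ hits 3/64; gcd=1; 3÷1/64÷1 = 3/64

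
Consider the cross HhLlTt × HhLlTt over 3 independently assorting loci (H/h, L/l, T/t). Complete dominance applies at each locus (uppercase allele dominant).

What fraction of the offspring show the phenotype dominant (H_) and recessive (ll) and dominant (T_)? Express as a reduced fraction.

HhLlTt gametes: HLT×1, HLt×1, HlT×1, Hlt×1, hLT×1, hLt×1, hlT×1, hlt×1
HhLlTt gametes: HLT×1, HLt×1, HlT×1, Hlt×1, hLT×1, hLt×1, hlT×1, hlt×1
HhLlTt×HhLlTt grid (8·8=64): HHLLTT=1 HHLLTt=2 HHLLtt=1 HHLlTT=2 HHLlTt=4 HHLltt=2 HHllTT=1 HHllTt=2 HHlltt=1 HhLLTT=2 HhLLTt=4 HhLLtt=2 HhLlTT=4 HhLlTt=8 HhLltt=4 HhllTT=2 HhllTt=4 Hhlltt=2 hhLLTT=1 hhLLTt=2 hhLLtt=1 hhLlTT=2 hhLlTt=4 hhLltt=2 hhllTT=1 hhllTt=2 hhlltt=1
H_ ll T_ hits 9/64; gcd=1; 9÷1/64÷1 = 9/64

P(H_ ll T_) = 9/64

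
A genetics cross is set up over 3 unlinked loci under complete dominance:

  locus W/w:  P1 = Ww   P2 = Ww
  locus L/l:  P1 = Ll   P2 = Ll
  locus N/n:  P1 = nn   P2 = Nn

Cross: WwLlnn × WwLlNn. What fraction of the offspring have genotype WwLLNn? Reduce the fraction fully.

P(WwLLNn) = 1/16

WwLlnn gametes: WLn×2, Wln×2, wLn×2, wln×2
WwLlNn gametes: WLN×1, WLn×1, WlN×1, Wln×1, wLN×1, wLn×1, wlN×1, wln×1
WwLlnn×WwLlNn grid (8·8=64): WWLLNn=2 WWLLnn=2 WWLlNn=4 WWLlnn=4 WWllNn=2 WWllnn=2 WwLLNn=4 WwLLnn=4 WwLlNn=8 WwLlnn=8 WwllNn=4 Wwllnn=4 wwLLNn=2 wwLLnn=2 wwLlNn=4 wwLlnn=4 wwllNn=2 wwllnn=2
WwLLNn hits 4/64; gcd=4; 4÷4/64÷4 = 1/16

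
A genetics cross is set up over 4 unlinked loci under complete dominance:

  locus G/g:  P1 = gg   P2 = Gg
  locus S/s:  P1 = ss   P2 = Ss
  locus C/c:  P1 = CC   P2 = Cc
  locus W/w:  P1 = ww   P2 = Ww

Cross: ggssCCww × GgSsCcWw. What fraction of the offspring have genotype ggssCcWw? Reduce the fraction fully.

ggssCCww gametes: gsCw×16
GgSsCcWw gametes: GSCW×1, GSCw×1, GScW×1, GScw×1, GsCW×1, GsCw×1, GscW×1, Gscw×1, gSCW×1, gSCw×1, gScW×1, gScw×1, gsCW×1, gsCw×1, gscW×1, gscw×1
ggssCCww×GgSsCcWw grid (16·16=256): GgSsCCWw=16 GgSsCCww=16 GgSsCcWw=16 GgSsCcww=16 GgssCCWw=16 GgssCCww=16 GgssCcWw=16 GgssCcww=16 ggSsCCWw=16 ggSsCCww=16 ggSsCcWw=16 ggSsCcww=16 ggssCCWw=16 ggssCCww=16 ggssCcWw=16 ggssCcww=16
ggssCcWw hits 16/256; gcd=16; 16÷16/256÷16 = 1/16

P(ggssCcWw) = 1/16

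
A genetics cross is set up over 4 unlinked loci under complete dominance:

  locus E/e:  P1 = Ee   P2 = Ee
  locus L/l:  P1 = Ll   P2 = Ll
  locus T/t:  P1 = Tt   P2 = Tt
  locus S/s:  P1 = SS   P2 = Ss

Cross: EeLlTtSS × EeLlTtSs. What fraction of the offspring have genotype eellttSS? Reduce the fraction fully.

P(eellttSS) = 1/128

EeLlTtSS gametes: ELTS×2, ELtS×2, ElTS×2, EltS×2, eLTS×2, eLtS×2, elTS×2, eltS×2
EeLlTtSs gametes: ELTS×1, ELTs×1, ELtS×1, ELts×1, ElTS×1, ElTs×1, EltS×1, Elts×1, eLTS×1, eLTs×1, eLtS×1, eLts×1, elTS×1, elTs×1, eltS×1, elts×1
EeLlTtSS×EeLlTtSs grid (16·16=256): EELLTTSS=2 EELLTTSs=2 EELLTtSS=4 EELLTtSs=4 EELLttSS=2 EELLttSs=2 EELlTTSS=4 EELlTTSs=4 EELlTtSS=8 EELlTtSs=8 EELlttSS=4 EELlttSs=4 EEllTTSS=2 EEllTTSs=2 EEllTtSS=4 EEllTtSs=4 EEllttSS=2 EEllttSs=2 EeLLTTSS=4 EeLLTTSs=4 EeLLTtSS=8 EeLLTtSs=8 EeLLttSS=4 EeLLttSs=4 EeLlTTSS=8 EeLlTTSs=8 EeLlTtSS=16 EeLlTtSs=16 EeLlttSS=8 EeLlttSs=8 EellTTSS=4 EellTTSs=4 EellTtSS=8 EellTtSs=8 EellttSS=4 EellttSs=4 eeLLTTSS=2 eeLLTTSs=2 eeLLTtSS=4 eeLLTtSs=4 eeLLttSS=2 eeLLttSs=2 eeLlTTSS=4 eeLlTTSs=4 eeLlTtSS=8 eeLlTtSs=8 eeLlttSS=4 eeLlttSs=4 eellTTSS=2 eellTTSs=2 eellTtSS=4 eellTtSs=4 eellttSS=2 eellttSs=2
eellttSS hits 2/256; gcd=2; 2÷2/256÷2 = 1/128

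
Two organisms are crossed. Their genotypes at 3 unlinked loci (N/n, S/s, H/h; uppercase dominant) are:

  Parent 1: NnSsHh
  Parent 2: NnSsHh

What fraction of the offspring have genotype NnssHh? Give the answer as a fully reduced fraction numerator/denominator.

P(NnssHh) = 1/16

NnSsHh gametes: NSH×1, NSh×1, NsH×1, Nsh×1, nSH×1, nSh×1, nsH×1, nsh×1
NnSsHh gametes: NSH×1, NSh×1, NsH×1, Nsh×1, nSH×1, nSh×1, nsH×1, nsh×1
NnSsHh×NnSsHh grid (8·8=64): NNSSHH=1 NNSSHh=2 NNSShh=1 NNSsHH=2 NNSsHh=4 NNSshh=2 NNssHH=1 NNssHh=2 NNsshh=1 NnSSHH=2 NnSSHh=4 NnSShh=2 NnSsHH=4 NnSsHh=8 NnSshh=4 NnssHH=2 NnssHh=4 Nnsshh=2 nnSSHH=1 nnSSHh=2 nnSShh=1 nnSsHH=2 nnSsHh=4 nnSshh=2 nnssHH=1 nnssHh=2 nnsshh=1
NnssHh hits 4/64; gcd=4; 4÷4/64÷4 = 1/16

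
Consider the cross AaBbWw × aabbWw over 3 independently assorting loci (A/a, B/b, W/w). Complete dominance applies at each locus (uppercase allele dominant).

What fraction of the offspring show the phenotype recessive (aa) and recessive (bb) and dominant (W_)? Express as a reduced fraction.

P(aa bb W_) = 3/16

AaBbWw gametes: ABW×1, ABw×1, AbW×1, Abw×1, aBW×1, aBw×1, abW×1, abw×1
aabbWw gametes: abW×4, abw×4
AaBbWw×aabbWw grid (8·8=64): AaBbWW=4 AaBbWw=8 AaBbww=4 AabbWW=4 AabbWw=8 Aabbww=4 aaBbWW=4 aaBbWw=8 aaBbww=4 aabbWW=4 aabbWw=8 aabbww=4
aa bb W_ hits 12/64; gcd=4; 12÷4/64÷4 = 3/16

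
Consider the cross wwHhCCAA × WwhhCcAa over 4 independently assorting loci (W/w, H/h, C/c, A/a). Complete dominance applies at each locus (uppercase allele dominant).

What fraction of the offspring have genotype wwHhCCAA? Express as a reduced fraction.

P(wwHhCCAA) = 1/16

wwHhCCAA gametes: wHCA×8, whCA×8
WwhhCcAa gametes: WhCA×2, WhCa×2, WhcA×2, Whca×2, whCA×2, whCa×2, whcA×2, whca×2
wwHhCCAA×WwhhCcAa grid (16·16=256): WwHhCCAA=16 WwHhCCAa=16 WwHhCcAA=16 WwHhCcAa=16 WwhhCCAA=16 WwhhCCAa=16 WwhhCcAA=16 WwhhCcAa=16 wwHhCCAA=16 wwHhCCAa=16 wwHhCcAA=16 wwHhCcAa=16 wwhhCCAA=16 wwhhCCAa=16 wwhhCcAA=16 wwhhCcAa=16
wwHhCCAA hits 16/256; gcd=16; 16÷16/256÷16 = 1/16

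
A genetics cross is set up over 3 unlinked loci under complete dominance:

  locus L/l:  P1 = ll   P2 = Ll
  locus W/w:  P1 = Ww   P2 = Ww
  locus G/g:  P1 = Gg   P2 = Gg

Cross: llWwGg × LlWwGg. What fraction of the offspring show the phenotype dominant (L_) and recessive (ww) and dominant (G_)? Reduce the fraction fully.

P(L_ ww G_) = 3/32

llWwGg gametes: lWG×2, lWg×2, lwG×2, lwg×2
LlWwGg gametes: LWG×1, LWg×1, LwG×1, Lwg×1, lWG×1, lWg×1, lwG×1, lwg×1
llWwGg×LlWwGg grid (8·8=64): LlWWGG=2 LlWWGg=4 LlWWgg=2 LlWwGG=4 LlWwGg=8 LlWwgg=4 LlwwGG=2 LlwwGg=4 Llwwgg=2 llWWGG=2 llWWGg=4 llWWgg=2 llWwGG=4 llWwGg=8 llWwgg=4 llwwGG=2 llwwGg=4 llwwgg=2
L_ ww G_ hits 6/64; gcd=2; 6÷2/64÷2 = 3/32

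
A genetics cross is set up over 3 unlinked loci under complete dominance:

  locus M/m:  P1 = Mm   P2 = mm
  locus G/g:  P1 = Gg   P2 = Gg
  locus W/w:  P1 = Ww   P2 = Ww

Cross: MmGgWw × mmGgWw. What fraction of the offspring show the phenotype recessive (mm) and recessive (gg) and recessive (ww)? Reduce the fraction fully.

MmGgWw gametes: MGW×1, MGw×1, MgW×1, Mgw×1, mGW×1, mGw×1, mgW×1, mgw×1
mmGgWw gametes: mGW×2, mGw×2, mgW×2, mgw×2
MmGgWw×mmGgWw grid (8·8=64): MmGGWW=2 MmGGWw=4 MmGGww=2 MmGgWW=4 MmGgWw=8 MmGgww=4 MmggWW=2 MmggWw=4 Mmggww=2 mmGGWW=2 mmGGWw=4 mmGGww=2 mmGgWW=4 mmGgWw=8 mmGgww=4 mmggWW=2 mmggWw=4 mmggww=2
mm gg ww hits 2/64; gcd=2; 2÷2/64÷2 = 1/32

P(mm gg ww) = 1/32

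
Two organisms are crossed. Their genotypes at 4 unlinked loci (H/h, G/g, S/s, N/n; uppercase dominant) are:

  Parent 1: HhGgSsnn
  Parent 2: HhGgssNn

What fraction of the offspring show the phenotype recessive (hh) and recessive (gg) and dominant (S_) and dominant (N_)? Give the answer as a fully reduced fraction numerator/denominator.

P(hh gg S_ N_) = 1/64

HhGgSsnn gametes: HGSn×2, HGsn×2, HgSn×2, Hgsn×2, hGSn×2, hGsn×2, hgSn×2, hgsn×2
HhGgssNn gametes: HGsN×2, HGsn×2, HgsN×2, Hgsn×2, hGsN×2, hGsn×2, hgsN×2, hgsn×2
HhGgSsnn×HhGgssNn grid (16·16=256): HHGGSsNn=4 HHGGSsnn=4 HHGGssNn=4 HHGGssnn=4 HHGgSsNn=8 HHGgSsnn=8 HHGgssNn=8 HHGgssnn=8 HHggSsNn=4 HHggSsnn=4 HHggssNn=4 HHggssnn=4 HhGGSsNn=8 HhGGSsnn=8 HhGGssNn=8 HhGGssnn=8 HhGgSsNn=16 HhGgSsnn=16 HhGgssNn=16 HhGgssnn=16 HhggSsNn=8 HhggSsnn=8 HhggssNn=8 Hhggssnn=8 hhGGSsNn=4 hhGGSsnn=4 hhGGssNn=4 hhGGssnn=4 hhGgSsNn=8 hhGgSsnn=8 hhGgssNn=8 hhGgssnn=8 hhggSsNn=4 hhggSsnn=4 hhggssNn=4 hhggssnn=4
hh gg S_ N_ hits 4/256; gcd=4; 4÷4/256÷4 = 1/64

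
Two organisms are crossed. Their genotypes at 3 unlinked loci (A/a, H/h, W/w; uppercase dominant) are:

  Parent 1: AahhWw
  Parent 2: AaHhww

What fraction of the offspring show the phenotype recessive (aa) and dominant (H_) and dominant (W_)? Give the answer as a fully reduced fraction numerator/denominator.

AahhWw gametes: AhW×2, Ahw×2, ahW×2, ahw×2
AaHhww gametes: AHw×2, Ahw×2, aHw×2, ahw×2
AahhWw×AaHhww grid (8·8=64): AAHhWw=4 AAHhww=4 AAhhWw=4 AAhhww=4 AaHhWw=8 AaHhww=8 AahhWw=8 Aahhww=8 aaHhWw=4 aaHhww=4 aahhWw=4 aahhww=4
aa H_ W_ hits 4/64; gcd=4; 4÷4/64÷4 = 1/16

P(aa H_ W_) = 1/16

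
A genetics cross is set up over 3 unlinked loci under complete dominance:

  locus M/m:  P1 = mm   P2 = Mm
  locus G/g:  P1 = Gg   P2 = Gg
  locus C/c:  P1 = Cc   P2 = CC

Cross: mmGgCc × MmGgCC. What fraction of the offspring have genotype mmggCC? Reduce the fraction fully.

mmGgCc gametes: mGC×2, mGc×2, mgC×2, mgc×2
MmGgCC gametes: MGC×2, MgC×2, mGC×2, mgC×2
mmGgCc×MmGgCC grid (8·8=64): MmGGCC=4 MmGGCc=4 MmGgCC=8 MmGgCc=8 MmggCC=4 MmggCc=4 mmGGCC=4 mmGGCc=4 mmGgCC=8 mmGgCc=8 mmggCC=4 mmggCc=4
mmggCC hits 4/64; gcd=4; 4÷4/64÷4 = 1/16

P(mmggCC) = 1/16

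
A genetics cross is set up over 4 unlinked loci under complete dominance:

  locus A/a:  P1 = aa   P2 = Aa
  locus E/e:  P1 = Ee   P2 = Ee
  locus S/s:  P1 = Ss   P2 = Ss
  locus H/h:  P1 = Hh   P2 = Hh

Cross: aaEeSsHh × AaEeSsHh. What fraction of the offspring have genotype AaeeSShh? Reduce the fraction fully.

P(AaeeSShh) = 1/128

aaEeSsHh gametes: aESH×2, aESh×2, aEsH×2, aEsh×2, aeSH×2, aeSh×2, aesH×2, aesh×2
AaEeSsHh gametes: AESH×1, AESh×1, AEsH×1, AEsh×1, AeSH×1, AeSh×1, AesH×1, Aesh×1, aESH×1, aESh×1, aEsH×1, aEsh×1, aeSH×1, aeSh×1, aesH×1, aesh×1
aaEeSsHh×AaEeSsHh grid (16·16=256): AaEESSHH=2 AaEESSHh=4 AaEESShh=2 AaEESsHH=4 AaEESsHh=8 AaEESshh=4 AaEEssHH=2 AaEEssHh=4 AaEEsshh=2 AaEeSSHH=4 AaEeSSHh=8 AaEeSShh=4 AaEeSsHH=8 AaEeSsHh=16 AaEeSshh=8 AaEessHH=4 AaEessHh=8 AaEesshh=4 AaeeSSHH=2 AaeeSSHh=4 AaeeSShh=2 AaeeSsHH=4 AaeeSsHh=8 AaeeSshh=4 AaeessHH=2 AaeessHh=4 Aaeesshh=2 aaEESSHH=2 aaEESSHh=4 aaEESShh=2 aaEESsHH=4 aaEESsHh=8 aaEESshh=4 aaEEssHH=2 aaEEssHh=4 aaEEsshh=2 aaEeSSHH=4 aaEeSSHh=8 aaEeSShh=4 aaEeSsHH=8 aaEeSsHh=16 aaEeSshh=8 aaEessHH=4 aaEessHh=8 aaEesshh=4 aaeeSSHH=2 aaeeSSHh=4 aaeeSShh=2 aaeeSsHH=4 aaeeSsHh=8 aaeeSshh=4 aaeessHH=2 aaeessHh=4 aaeesshh=2
AaeeSShh hits 2/256; gcd=2; 2÷2/256÷2 = 1/128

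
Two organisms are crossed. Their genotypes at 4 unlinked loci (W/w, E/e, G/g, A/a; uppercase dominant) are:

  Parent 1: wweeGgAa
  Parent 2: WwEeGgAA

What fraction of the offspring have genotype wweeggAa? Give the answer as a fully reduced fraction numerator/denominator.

P(wweeggAa) = 1/32

wweeGgAa gametes: weGA×4, weGa×4, wegA×4, wega×4
WwEeGgAA gametes: WEGA×2, WEgA×2, WeGA×2, WegA×2, wEGA×2, wEgA×2, weGA×2, wegA×2
wweeGgAa×WwEeGgAA grid (16·16=256): WwEeGGAA=8 WwEeGGAa=8 WwEeGgAA=16 WwEeGgAa=16 WwEeggAA=8 WwEeggAa=8 WweeGGAA=8 WweeGGAa=8 WweeGgAA=16 WweeGgAa=16 WweeggAA=8 WweeggAa=8 wwEeGGAA=8 wwEeGGAa=8 wwEeGgAA=16 wwEeGgAa=16 wwEeggAA=8 wwEeggAa=8 wweeGGAA=8 wweeGGAa=8 wweeGgAA=16 wweeGgAa=16 wweeggAA=8 wweeggAa=8
wweeggAa hits 8/256; gcd=8; 8÷8/256÷8 = 1/32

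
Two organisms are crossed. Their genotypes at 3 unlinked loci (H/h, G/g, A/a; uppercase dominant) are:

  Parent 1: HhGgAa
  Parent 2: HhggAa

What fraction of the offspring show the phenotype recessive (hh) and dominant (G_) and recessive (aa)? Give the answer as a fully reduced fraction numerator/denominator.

HhGgAa gametes: HGA×1, HGa×1, HgA×1, Hga×1, hGA×1, hGa×1, hgA×1, hga×1
HhggAa gametes: HgA×2, Hga×2, hgA×2, hga×2
HhGgAa×HhggAa grid (8·8=64): HHGgAA=2 HHGgAa=4 HHGgaa=2 HHggAA=2 HHggAa=4 HHggaa=2 HhGgAA=4 HhGgAa=8 HhGgaa=4 HhggAA=4 HhggAa=8 Hhggaa=4 hhGgAA=2 hhGgAa=4 hhGgaa=2 hhggAA=2 hhggAa=4 hhggaa=2
hh G_ aa hits 2/64; gcd=2; 2÷2/64÷2 = 1/32

P(hh G_ aa) = 1/32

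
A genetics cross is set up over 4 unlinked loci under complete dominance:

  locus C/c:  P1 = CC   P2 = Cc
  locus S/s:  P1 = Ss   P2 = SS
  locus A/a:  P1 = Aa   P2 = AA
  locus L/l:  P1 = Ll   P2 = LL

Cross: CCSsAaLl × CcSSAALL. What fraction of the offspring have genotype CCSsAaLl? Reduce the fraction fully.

P(CCSsAaLl) = 1/16

CCSsAaLl gametes: CSAL×2, CSAl×2, CSaL×2, CSal×2, CsAL×2, CsAl×2, CsaL×2, Csal×2
CcSSAALL gametes: CSAL×8, cSAL×8
CCSsAaLl×CcSSAALL grid (16·16=256): CCSSAALL=16 CCSSAALl=16 CCSSAaLL=16 CCSSAaLl=16 CCSsAALL=16 CCSsAALl=16 CCSsAaLL=16 CCSsAaLl=16 CcSSAALL=16 CcSSAALl=16 CcSSAaLL=16 CcSSAaLl=16 CcSsAALL=16 CcSsAALl=16 CcSsAaLL=16 CcSsAaLl=16
CCSsAaLl hits 16/256; gcd=16; 16÷16/256÷16 = 1/16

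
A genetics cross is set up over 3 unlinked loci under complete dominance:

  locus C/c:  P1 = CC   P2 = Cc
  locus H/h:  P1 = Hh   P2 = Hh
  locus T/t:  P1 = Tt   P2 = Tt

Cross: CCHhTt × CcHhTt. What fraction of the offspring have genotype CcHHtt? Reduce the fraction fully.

CCHhTt gametes: CHT×2, CHt×2, ChT×2, Cht×2
CcHhTt gametes: CHT×1, CHt×1, ChT×1, Cht×1, cHT×1, cHt×1, chT×1, cht×1
CCHhTt×CcHhTt grid (8·8=64): CCHHTT=2 CCHHTt=4 CCHHtt=2 CCHhTT=4 CCHhTt=8 CCHhtt=4 CChhTT=2 CChhTt=4 CChhtt=2 CcHHTT=2 CcHHTt=4 CcHHtt=2 CcHhTT=4 CcHhTt=8 CcHhtt=4 CchhTT=2 CchhTt=4 Cchhtt=2
CcHHtt hits 2/64; gcd=2; 2÷2/64÷2 = 1/32

P(CcHHtt) = 1/32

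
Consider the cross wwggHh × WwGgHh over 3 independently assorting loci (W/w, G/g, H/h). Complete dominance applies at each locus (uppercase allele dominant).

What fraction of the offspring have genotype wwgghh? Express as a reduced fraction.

wwggHh gametes: wgH×4, wgh×4
WwGgHh gametes: WGH×1, WGh×1, WgH×1, Wgh×1, wGH×1, wGh×1, wgH×1, wgh×1
wwggHh×WwGgHh grid (8·8=64): WwGgHH=4 WwGgHh=8 WwGghh=4 WwggHH=4 WwggHh=8 Wwgghh=4 wwGgHH=4 wwGgHh=8 wwGghh=4 wwggHH=4 wwggHh=8 wwgghh=4
wwgghh hits 4/64; gcd=4; 4÷4/64÷4 = 1/16

P(wwgghh) = 1/16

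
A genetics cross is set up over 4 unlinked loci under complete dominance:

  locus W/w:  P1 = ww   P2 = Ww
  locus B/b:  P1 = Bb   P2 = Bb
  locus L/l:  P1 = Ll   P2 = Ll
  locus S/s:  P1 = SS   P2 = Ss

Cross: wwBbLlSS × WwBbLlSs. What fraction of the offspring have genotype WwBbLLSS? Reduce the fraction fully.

wwBbLlSS gametes: wBLS×4, wBlS×4, wbLS×4, wblS×4
WwBbLlSs gametes: WBLS×1, WBLs×1, WBlS×1, WBls×1, WbLS×1, WbLs×1, WblS×1, Wbls×1, wBLS×1, wBLs×1, wBlS×1, wBls×1, wbLS×1, wbLs×1, wblS×1, wbls×1
wwBbLlSS×WwBbLlSs grid (16·16=256): WwBBLLSS=4 WwBBLLSs=4 WwBBLlSS=8 WwBBLlSs=8 WwBBllSS=4 WwBBllSs=4 WwBbLLSS=8 WwBbLLSs=8 WwBbLlSS=16 WwBbLlSs=16 WwBbllSS=8 WwBbllSs=8 WwbbLLSS=4 WwbbLLSs=4 WwbbLlSS=8 WwbbLlSs=8 WwbbllSS=4 WwbbllSs=4 wwBBLLSS=4 wwBBLLSs=4 wwBBLlSS=8 wwBBLlSs=8 wwBBllSS=4 wwBBllSs=4 wwBbLLSS=8 wwBbLLSs=8 wwBbLlSS=16 wwBbLlSs=16 wwBbllSS=8 wwBbllSs=8 wwbbLLSS=4 wwbbLLSs=4 wwbbLlSS=8 wwbbLlSs=8 wwbbllSS=4 wwbbllSs=4
WwBbLLSS hits 8/256; gcd=8; 8÷8/256÷8 = 1/32

P(WwBbLLSS) = 1/32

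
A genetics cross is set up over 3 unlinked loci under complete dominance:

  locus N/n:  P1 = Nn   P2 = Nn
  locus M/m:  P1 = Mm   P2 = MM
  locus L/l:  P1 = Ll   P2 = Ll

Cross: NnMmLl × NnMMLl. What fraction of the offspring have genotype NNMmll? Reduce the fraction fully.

NnMmLl gametes: NML×1, NMl×1, NmL×1, Nml×1, nML×1, nMl×1, nmL×1, nml×1
NnMMLl gametes: NML×2, NMl×2, nML×2, nMl×2
NnMmLl×NnMMLl grid (8·8=64): NNMMLL=2 NNMMLl=4 NNMMll=2 NNMmLL=2 NNMmLl=4 NNMmll=2 NnMMLL=4 NnMMLl=8 NnMMll=4 NnMmLL=4 NnMmLl=8 NnMmll=4 nnMMLL=2 nnMMLl=4 nnMMll=2 nnMmLL=2 nnMmLl=4 nnMmll=2
NNMmll hits 2/64; gcd=2; 2÷2/64÷2 = 1/32

P(NNMmll) = 1/32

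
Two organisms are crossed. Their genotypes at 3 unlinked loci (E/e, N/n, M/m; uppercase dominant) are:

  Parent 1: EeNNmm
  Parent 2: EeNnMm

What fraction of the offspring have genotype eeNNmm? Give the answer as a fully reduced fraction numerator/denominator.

P(eeNNmm) = 1/16

EeNNmm gametes: ENm×4, eNm×4
EeNnMm gametes: ENM×1, ENm×1, EnM×1, Enm×1, eNM×1, eNm×1, enM×1, enm×1
EeNNmm×EeNnMm grid (8·8=64): EENNMm=4 EENNmm=4 EENnMm=4 EENnmm=4 EeNNMm=8 EeNNmm=8 EeNnMm=8 EeNnmm=8 eeNNMm=4 eeNNmm=4 eeNnMm=4 eeNnmm=4
eeNNmm hits 4/64; gcd=4; 4÷4/64÷4 = 1/16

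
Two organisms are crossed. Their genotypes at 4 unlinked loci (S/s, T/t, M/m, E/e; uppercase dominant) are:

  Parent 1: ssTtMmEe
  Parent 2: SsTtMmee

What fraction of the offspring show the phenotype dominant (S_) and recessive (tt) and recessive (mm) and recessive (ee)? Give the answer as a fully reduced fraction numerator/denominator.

P(S_ tt mm ee) = 1/64

ssTtMmEe gametes: sTME×2, sTMe×2, sTmE×2, sTme×2, stME×2, stMe×2, stmE×2, stme×2
SsTtMmee gametes: STMe×2, STme×2, StMe×2, Stme×2, sTMe×2, sTme×2, stMe×2, stme×2
ssTtMmEe×SsTtMmee grid (16·16=256): SsTTMMEe=4 SsTTMMee=4 SsTTMmEe=8 SsTTMmee=8 SsTTmmEe=4 SsTTmmee=4 SsTtMMEe=8 SsTtMMee=8 SsTtMmEe=16 SsTtMmee=16 SsTtmmEe=8 SsTtmmee=8 SsttMMEe=4 SsttMMee=4 SsttMmEe=8 SsttMmee=8 SsttmmEe=4 Ssttmmee=4 ssTTMMEe=4 ssTTMMee=4 ssTTMmEe=8 ssTTMmee=8 ssTTmmEe=4 ssTTmmee=4 ssTtMMEe=8 ssTtMMee=8 ssTtMmEe=16 ssTtMmee=16 ssTtmmEe=8 ssTtmmee=8 ssttMMEe=4 ssttMMee=4 ssttMmEe=8 ssttMmee=8 ssttmmEe=4 ssttmmee=4
S_ tt mm ee hits 4/256; gcd=4; 4÷4/256÷4 = 1/64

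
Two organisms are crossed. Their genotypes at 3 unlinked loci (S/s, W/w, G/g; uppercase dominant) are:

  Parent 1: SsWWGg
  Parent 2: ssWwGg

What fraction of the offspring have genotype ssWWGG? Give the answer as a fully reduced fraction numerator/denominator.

SsWWGg gametes: SWG×2, SWg×2, sWG×2, sWg×2
ssWwGg gametes: sWG×2, sWg×2, swG×2, swg×2
SsWWGg×ssWwGg grid (8·8=64): SsWWGG=4 SsWWGg=8 SsWWgg=4 SsWwGG=4 SsWwGg=8 SsWwgg=4 ssWWGG=4 ssWWGg=8 ssWWgg=4 ssWwGG=4 ssWwGg=8 ssWwgg=4
ssWWGG hits 4/64; gcd=4; 4÷4/64÷4 = 1/16

P(ssWWGG) = 1/16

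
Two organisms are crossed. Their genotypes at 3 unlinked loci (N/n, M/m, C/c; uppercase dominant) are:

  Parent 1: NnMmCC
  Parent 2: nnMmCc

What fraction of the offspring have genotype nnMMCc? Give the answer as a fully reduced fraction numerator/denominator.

NnMmCC gametes: NMC×2, NmC×2, nMC×2, nmC×2
nnMmCc gametes: nMC×2, nMc×2, nmC×2, nmc×2
NnMmCC×nnMmCc grid (8·8=64): NnMMCC=4 NnMMCc=4 NnMmCC=8 NnMmCc=8 NnmmCC=4 NnmmCc=4 nnMMCC=4 nnMMCc=4 nnMmCC=8 nnMmCc=8 nnmmCC=4 nnmmCc=4
nnMMCc hits 4/64; gcd=4; 4÷4/64÷4 = 1/16

P(nnMMCc) = 1/16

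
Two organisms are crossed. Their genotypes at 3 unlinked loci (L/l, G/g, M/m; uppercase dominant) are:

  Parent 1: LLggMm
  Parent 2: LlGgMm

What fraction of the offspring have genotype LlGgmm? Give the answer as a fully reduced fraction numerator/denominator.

LLggMm gametes: LgM×4, Lgm×4
LlGgMm gametes: LGM×1, LGm×1, LgM×1, Lgm×1, lGM×1, lGm×1, lgM×1, lgm×1
LLggMm×LlGgMm grid (8·8=64): LLGgMM=4 LLGgMm=8 LLGgmm=4 LLggMM=4 LLggMm=8 LLggmm=4 LlGgMM=4 LlGgMm=8 LlGgmm=4 LlggMM=4 LlggMm=8 Llggmm=4
LlGgmm hits 4/64; gcd=4; 4÷4/64÷4 = 1/16

P(LlGgmm) = 1/16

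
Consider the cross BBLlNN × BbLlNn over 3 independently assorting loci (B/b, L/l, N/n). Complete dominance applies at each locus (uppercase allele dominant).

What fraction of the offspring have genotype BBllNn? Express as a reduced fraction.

BBLlNN gametes: BLN×4, BlN×4
BbLlNn gametes: BLN×1, BLn×1, BlN×1, Bln×1, bLN×1, bLn×1, blN×1, bln×1
BBLlNN×BbLlNn grid (8·8=64): BBLLNN=4 BBLLNn=4 BBLlNN=8 BBLlNn=8 BBllNN=4 BBllNn=4 BbLLNN=4 BbLLNn=4 BbLlNN=8 BbLlNn=8 BbllNN=4 BbllNn=4
BBllNn hits 4/64; gcd=4; 4÷4/64÷4 = 1/16

P(BBllNn) = 1/16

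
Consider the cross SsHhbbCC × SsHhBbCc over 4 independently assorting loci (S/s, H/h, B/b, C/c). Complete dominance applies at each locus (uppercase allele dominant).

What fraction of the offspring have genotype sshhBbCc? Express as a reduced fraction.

SsHhbbCC gametes: SHbC×4, ShbC×4, sHbC×4, shbC×4
SsHhBbCc gametes: SHBC×1, SHBc×1, SHbC×1, SHbc×1, ShBC×1, ShBc×1, ShbC×1, Shbc×1, sHBC×1, sHBc×1, sHbC×1, sHbc×1, shBC×1, shBc×1, shbC×1, shbc×1
SsHhbbCC×SsHhBbCc grid (16·16=256): SSHHBbCC=4 SSHHBbCc=4 SSHHbbCC=4 SSHHbbCc=4 SSHhBbCC=8 SSHhBbCc=8 SSHhbbCC=8 SSHhbbCc=8 SShhBbCC=4 SShhBbCc=4 SShhbbCC=4 SShhbbCc=4 SsHHBbCC=8 SsHHBbCc=8 SsHHbbCC=8 SsHHbbCc=8 SsHhBbCC=16 SsHhBbCc=16 SsHhbbCC=16 SsHhbbCc=16 SshhBbCC=8 SshhBbCc=8 SshhbbCC=8 SshhbbCc=8 ssHHBbCC=4 ssHHBbCc=4 ssHHbbCC=4 ssHHbbCc=4 ssHhBbCC=8 ssHhBbCc=8 ssHhbbCC=8 ssHhbbCc=8 sshhBbCC=4 sshhBbCc=4 sshhbbCC=4 sshhbbCc=4
sshhBbCc hits 4/256; gcd=4; 4÷4/256÷4 = 1/64

P(sshhBbCc) = 1/64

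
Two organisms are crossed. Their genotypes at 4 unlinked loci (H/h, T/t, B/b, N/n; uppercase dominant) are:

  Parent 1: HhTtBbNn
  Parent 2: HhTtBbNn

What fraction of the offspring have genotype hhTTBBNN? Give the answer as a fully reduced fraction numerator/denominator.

P(hhTTBBNN) = 1/256

HhTtBbNn gametes: HTBN×1, HTBn×1, HTbN×1, HTbn×1, HtBN×1, HtBn×1, HtbN×1, Htbn×1, hTBN×1, hTBn×1, hTbN×1, hTbn×1, htBN×1, htBn×1, htbN×1, htbn×1
HhTtBbNn gametes: HTBN×1, HTBn×1, HTbN×1, HTbn×1, HtBN×1, HtBn×1, HtbN×1, Htbn×1, hTBN×1, hTBn×1, hTbN×1, hTbn×1, htBN×1, htBn×1, htbN×1, htbn×1
HhTtBbNn×HhTtBbNn grid (16·16=256): HHTTBBNN=1 HHTTBBNn=2 HHTTBBnn=1 HHTTBbNN=2 HHTTBbNn=4 HHTTBbnn=2 HHTTbbNN=1 HHTTbbNn=2 HHTTbbnn=1 HHTtBBNN=2 HHTtBBNn=4 HHTtBBnn=2 HHTtBbNN=4 HHTtBbNn=8 HHTtBbnn=4 HHTtbbNN=2 HHTtbbNn=4 HHTtbbnn=2 HHttBBNN=1 HHttBBNn=2 HHttBBnn=1 HHttBbNN=2 HHttBbNn=4 HHttBbnn=2 HHttbbNN=1 HHttbbNn=2 HHttbbnn=1 HhTTBBNN=2 HhTTBBNn=4 HhTTBBnn=2 HhTTBbNN=4 HhTTBbNn=8 HhTTBbnn=4 HhTTbbNN=2 HhTTbbNn=4 HhTTbbnn=2 HhTtBBNN=4 HhTtBBNn=8 HhTtBBnn=4 HhTtBbNN=8 HhTtBbNn=16 HhTtBbnn=8 HhTtbbNN=4 HhTtbbNn=8 HhTtbbnn=4 HhttBBNN=2 HhttBBNn=4 HhttBBnn=2 HhttBbNN=4 HhttBbNn=8 HhttBbnn=4 HhttbbNN=2 HhttbbNn=4 Hhttbbnn=2 hhTTBBNN=1 hhTTBBNn=2 hhTTBBnn=1 hhTTBbNN=2 hhTTBbNn=4 hhTTBbnn=2 hhTTbbNN=1 hhTTbbNn=2 hhTTbbnn=1 hhTtBBNN=2 hhTtBBNn=4 hhTtBBnn=2 hhTtBbNN=4 hhTtBbNn=8 hhTtBbnn=4 hhTtbbNN=2 hhTtbbNn=4 hhTtbbnn=2 hhttBBNN=1 hhttBBNn=2 hhttBBnn=1 hhttBbNN=2 hhttBbNn=4 hhttBbnn=2 hhttbbNN=1 hhttbbNn=2 hhttbbnn=1
hhTTBBNN hits 1/256; gcd=1; 1÷1/256÷1 = 1/256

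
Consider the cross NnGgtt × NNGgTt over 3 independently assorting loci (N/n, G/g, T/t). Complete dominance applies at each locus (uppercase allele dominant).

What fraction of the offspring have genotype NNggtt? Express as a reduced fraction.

NnGgtt gametes: NGt×2, Ngt×2, nGt×2, ngt×2
NNGgTt gametes: NGT×2, NGt×2, NgT×2, Ngt×2
NnGgtt×NNGgTt grid (8·8=64): NNGGTt=4 NNGGtt=4 NNGgTt=8 NNGgtt=8 NNggTt=4 NNggtt=4 NnGGTt=4 NnGGtt=4 NnGgTt=8 NnGgtt=8 NnggTt=4 Nnggtt=4
NNggtt hits 4/64; gcd=4; 4÷4/64÷4 = 1/16

P(NNggtt) = 1/16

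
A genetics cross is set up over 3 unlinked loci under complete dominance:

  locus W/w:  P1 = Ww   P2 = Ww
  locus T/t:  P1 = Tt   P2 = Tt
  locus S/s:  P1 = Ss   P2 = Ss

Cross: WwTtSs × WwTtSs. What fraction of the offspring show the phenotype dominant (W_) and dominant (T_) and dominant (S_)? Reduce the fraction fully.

WwTtSs gametes: WTS×1, WTs×1, WtS×1, Wts×1, wTS×1, wTs×1, wtS×1, wts×1
WwTtSs gametes: WTS×1, WTs×1, WtS×1, Wts×1, wTS×1, wTs×1, wtS×1, wts×1
WwTtSs×WwTtSs grid (8·8=64): WWTTSS=1 WWTTSs=2 WWTTss=1 WWTtSS=2 WWTtSs=4 WWTtss=2 WWttSS=1 WWttSs=2 WWttss=1 WwTTSS=2 WwTTSs=4 WwTTss=2 WwTtSS=4 WwTtSs=8 WwTtss=4 WwttSS=2 WwttSs=4 Wwttss=2 wwTTSS=1 wwTTSs=2 wwTTss=1 wwTtSS=2 wwTtSs=4 wwTtss=2 wwttSS=1 wwttSs=2 wwttss=1
W_ T_ S_ hits 27/64; gcd=1; 27÷1/64÷1 = 27/64

P(W_ T_ S_) = 27/64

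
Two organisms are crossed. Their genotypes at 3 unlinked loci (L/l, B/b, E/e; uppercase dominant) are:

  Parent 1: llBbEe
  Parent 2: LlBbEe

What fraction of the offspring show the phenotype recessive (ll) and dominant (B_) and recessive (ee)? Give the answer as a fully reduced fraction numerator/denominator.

llBbEe gametes: lBE×2, lBe×2, lbE×2, lbe×2
LlBbEe gametes: LBE×1, LBe×1, LbE×1, Lbe×1, lBE×1, lBe×1, lbE×1, lbe×1
llBbEe×LlBbEe grid (8·8=64): LlBBEE=2 LlBBEe=4 LlBBee=2 LlBbEE=4 LlBbEe=8 LlBbee=4 LlbbEE=2 LlbbEe=4 Llbbee=2 llBBEE=2 llBBEe=4 llBBee=2 llBbEE=4 llBbEe=8 llBbee=4 llbbEE=2 llbbEe=4 llbbee=2
ll B_ ee hits 6/64; gcd=2; 6÷2/64÷2 = 3/32

P(ll B_ ee) = 3/32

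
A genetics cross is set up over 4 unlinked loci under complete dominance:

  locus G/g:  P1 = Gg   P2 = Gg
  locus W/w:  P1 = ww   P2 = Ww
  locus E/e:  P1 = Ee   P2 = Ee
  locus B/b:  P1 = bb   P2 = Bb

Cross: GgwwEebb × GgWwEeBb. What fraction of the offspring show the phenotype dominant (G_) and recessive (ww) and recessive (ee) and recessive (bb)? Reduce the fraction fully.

P(G_ ww ee bb) = 3/64

GgwwEebb gametes: GwEb×4, Gweb×4, gwEb×4, gweb×4
GgWwEeBb gametes: GWEB×1, GWEb×1, GWeB×1, GWeb×1, GwEB×1, GwEb×1, GweB×1, Gweb×1, gWEB×1, gWEb×1, gWeB×1, gWeb×1, gwEB×1, gwEb×1, gweB×1, gweb×1
GgwwEebb×GgWwEeBb grid (16·16=256): GGWwEEBb=4 GGWwEEbb=4 GGWwEeBb=8 GGWwEebb=8 GGWweeBb=4 GGWweebb=4 GGwwEEBb=4 GGwwEEbb=4 GGwwEeBb=8 GGwwEebb=8 GGwweeBb=4 GGwweebb=4 GgWwEEBb=8 GgWwEEbb=8 GgWwEeBb=16 GgWwEebb=16 GgWweeBb=8 GgWweebb=8 GgwwEEBb=8 GgwwEEbb=8 GgwwEeBb=16 GgwwEebb=16 GgwweeBb=8 Ggwweebb=8 ggWwEEBb=4 ggWwEEbb=4 ggWwEeBb=8 ggWwEebb=8 ggWweeBb=4 ggWweebb=4 ggwwEEBb=4 ggwwEEbb=4 ggwwEeBb=8 ggwwEebb=8 ggwweeBb=4 ggwweebb=4
G_ ww ee bb hits 12/256; gcd=4; 12÷4/256÷4 = 3/64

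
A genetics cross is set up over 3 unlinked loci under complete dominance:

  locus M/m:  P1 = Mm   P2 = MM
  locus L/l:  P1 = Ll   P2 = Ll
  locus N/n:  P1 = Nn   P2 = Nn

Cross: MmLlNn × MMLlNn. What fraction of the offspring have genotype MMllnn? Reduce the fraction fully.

P(MMllnn) = 1/32

MmLlNn gametes: MLN×1, MLn×1, MlN×1, Mln×1, mLN×1, mLn×1, mlN×1, mln×1
MMLlNn gametes: MLN×2, MLn×2, MlN×2, Mln×2
MmLlNn×MMLlNn grid (8·8=64): MMLLNN=2 MMLLNn=4 MMLLnn=2 MMLlNN=4 MMLlNn=8 MMLlnn=4 MMllNN=2 MMllNn=4 MMllnn=2 MmLLNN=2 MmLLNn=4 MmLLnn=2 MmLlNN=4 MmLlNn=8 MmLlnn=4 MmllNN=2 MmllNn=4 Mmllnn=2
MMllnn hits 2/64; gcd=2; 2÷2/64÷2 = 1/32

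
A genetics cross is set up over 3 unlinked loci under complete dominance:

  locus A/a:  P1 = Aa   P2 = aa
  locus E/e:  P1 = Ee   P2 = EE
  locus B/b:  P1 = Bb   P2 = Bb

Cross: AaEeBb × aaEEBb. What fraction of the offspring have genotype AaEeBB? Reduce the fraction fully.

P(AaEeBB) = 1/16

AaEeBb gametes: AEB×1, AEb×1, AeB×1, Aeb×1, aEB×1, aEb×1, aeB×1, aeb×1
aaEEBb gametes: aEB×4, aEb×4
AaEeBb×aaEEBb grid (8·8=64): AaEEBB=4 AaEEBb=8 AaEEbb=4 AaEeBB=4 AaEeBb=8 AaEebb=4 aaEEBB=4 aaEEBb=8 aaEEbb=4 aaEeBB=4 aaEeBb=8 aaEebb=4
AaEeBB hits 4/64; gcd=4; 4÷4/64÷4 = 1/16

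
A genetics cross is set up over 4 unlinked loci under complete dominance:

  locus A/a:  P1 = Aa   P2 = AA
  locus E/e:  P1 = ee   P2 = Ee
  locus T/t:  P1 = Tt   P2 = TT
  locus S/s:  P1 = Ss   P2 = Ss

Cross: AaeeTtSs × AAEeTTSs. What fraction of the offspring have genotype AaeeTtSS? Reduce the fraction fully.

AaeeTtSs gametes: AeTS×2, AeTs×2, AetS×2, Aets×2, aeTS×2, aeTs×2, aetS×2, aets×2
AAEeTTSs gametes: AETS×4, AETs×4, AeTS×4, AeTs×4
AaeeTtSs×AAEeTTSs grid (16·16=256): AAEeTTSS=8 AAEeTTSs=16 AAEeTTss=8 AAEeTtSS=8 AAEeTtSs=16 AAEeTtss=8 AAeeTTSS=8 AAeeTTSs=16 AAeeTTss=8 AAeeTtSS=8 AAeeTtSs=16 AAeeTtss=8 AaEeTTSS=8 AaEeTTSs=16 AaEeTTss=8 AaEeTtSS=8 AaEeTtSs=16 AaEeTtss=8 AaeeTTSS=8 AaeeTTSs=16 AaeeTTss=8 AaeeTtSS=8 AaeeTtSs=16 AaeeTtss=8
AaeeTtSS hits 8/256; gcd=8; 8÷8/256÷8 = 1/32

P(AaeeTtSS) = 1/32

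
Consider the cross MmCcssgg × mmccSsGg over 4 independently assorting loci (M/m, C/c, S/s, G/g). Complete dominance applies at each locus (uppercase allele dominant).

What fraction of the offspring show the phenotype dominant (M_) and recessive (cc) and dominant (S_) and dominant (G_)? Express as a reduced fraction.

MmCcssgg gametes: MCsg×4, Mcsg×4, mCsg×4, mcsg×4
mmccSsGg gametes: mcSG×4, mcSg×4, mcsG×4, mcsg×4
MmCcssgg×mmccSsGg grid (16·16=256): MmCcSsGg=16 MmCcSsgg=16 MmCcssGg=16 MmCcssgg=16 MmccSsGg=16 MmccSsgg=16 MmccssGg=16 Mmccssgg=16 mmCcSsGg=16 mmCcSsgg=16 mmCcssGg=16 mmCcssgg=16 mmccSsGg=16 mmccSsgg=16 mmccssGg=16 mmccssgg=16
M_ cc S_ G_ hits 16/256; gcd=16; 16÷16/256÷16 = 1/16

P(M_ cc S_ G_) = 1/16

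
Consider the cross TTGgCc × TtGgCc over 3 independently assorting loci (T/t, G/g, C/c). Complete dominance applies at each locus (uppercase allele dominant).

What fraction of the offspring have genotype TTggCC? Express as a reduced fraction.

TTGgCc gametes: TGC×2, TGc×2, TgC×2, Tgc×2
TtGgCc gametes: TGC×1, TGc×1, TgC×1, Tgc×1, tGC×1, tGc×1, tgC×1, tgc×1
TTGgCc×TtGgCc grid (8·8=64): TTGGCC=2 TTGGCc=4 TTGGcc=2 TTGgCC=4 TTGgCc=8 TTGgcc=4 TTggCC=2 TTggCc=4 TTggcc=2 TtGGCC=2 TtGGCc=4 TtGGcc=2 TtGgCC=4 TtGgCc=8 TtGgcc=4 TtggCC=2 TtggCc=4 Ttggcc=2
TTggCC hits 2/64; gcd=2; 2÷2/64÷2 = 1/32

P(TTggCC) = 1/32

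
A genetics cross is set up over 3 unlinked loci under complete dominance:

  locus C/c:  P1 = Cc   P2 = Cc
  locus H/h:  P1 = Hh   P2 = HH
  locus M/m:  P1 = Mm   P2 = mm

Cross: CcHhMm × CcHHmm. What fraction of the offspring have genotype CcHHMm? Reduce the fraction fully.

P(CcHHMm) = 1/8

CcHhMm gametes: CHM×1, CHm×1, ChM×1, Chm×1, cHM×1, cHm×1, chM×1, chm×1
CcHHmm gametes: CHm×4, cHm×4
CcHhMm×CcHHmm grid (8·8=64): CCHHMm=4 CCHHmm=4 CCHhMm=4 CCHhmm=4 CcHHMm=8 CcHHmm=8 CcHhMm=8 CcHhmm=8 ccHHMm=4 ccHHmm=4 ccHhMm=4 ccHhmm=4
CcHHMm hits 8/64; gcd=8; 8÷8/64÷8 = 1/8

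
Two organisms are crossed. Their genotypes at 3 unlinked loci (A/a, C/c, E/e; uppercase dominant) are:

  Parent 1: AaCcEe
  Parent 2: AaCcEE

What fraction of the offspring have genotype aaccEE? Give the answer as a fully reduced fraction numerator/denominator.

P(aaccEE) = 1/32

AaCcEe gametes: ACE×1, ACe×1, AcE×1, Ace×1, aCE×1, aCe×1, acE×1, ace×1
AaCcEE gametes: ACE×2, AcE×2, aCE×2, acE×2
AaCcEe×AaCcEE grid (8·8=64): AACCEE=2 AACCEe=2 AACcEE=4 AACcEe=4 AAccEE=2 AAccEe=2 AaCCEE=4 AaCCEe=4 AaCcEE=8 AaCcEe=8 AaccEE=4 AaccEe=4 aaCCEE=2 aaCCEe=2 aaCcEE=4 aaCcEe=4 aaccEE=2 aaccEe=2
aaccEE hits 2/64; gcd=2; 2÷2/64÷2 = 1/32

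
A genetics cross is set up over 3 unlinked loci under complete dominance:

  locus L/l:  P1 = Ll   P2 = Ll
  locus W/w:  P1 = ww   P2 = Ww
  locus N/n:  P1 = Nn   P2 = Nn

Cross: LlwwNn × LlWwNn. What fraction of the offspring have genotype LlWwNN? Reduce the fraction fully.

LlwwNn gametes: LwN×2, Lwn×2, lwN×2, lwn×2
LlWwNn gametes: LWN×1, LWn×1, LwN×1, Lwn×1, lWN×1, lWn×1, lwN×1, lwn×1
LlwwNn×LlWwNn grid (8·8=64): LLWwNN=2 LLWwNn=4 LLWwnn=2 LLwwNN=2 LLwwNn=4 LLwwnn=2 LlWwNN=4 LlWwNn=8 LlWwnn=4 LlwwNN=4 LlwwNn=8 Llwwnn=4 llWwNN=2 llWwNn=4 llWwnn=2 llwwNN=2 llwwNn=4 llwwnn=2
LlWwNN hits 4/64; gcd=4; 4÷4/64÷4 = 1/16

P(LlWwNN) = 1/16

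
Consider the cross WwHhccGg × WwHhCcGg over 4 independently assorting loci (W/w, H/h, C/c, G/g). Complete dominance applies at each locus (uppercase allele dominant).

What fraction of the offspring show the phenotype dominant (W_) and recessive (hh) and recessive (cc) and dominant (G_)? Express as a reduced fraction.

P(W_ hh cc G_) = 9/128

WwHhccGg gametes: WHcG×2, WHcg×2, WhcG×2, Whcg×2, wHcG×2, wHcg×2, whcG×2, whcg×2
WwHhCcGg gametes: WHCG×1, WHCg×1, WHcG×1, WHcg×1, WhCG×1, WhCg×1, WhcG×1, Whcg×1, wHCG×1, wHCg×1, wHcG×1, wHcg×1, whCG×1, whCg×1, whcG×1, whcg×1
WwHhccGg×WwHhCcGg grid (16·16=256): WWHHCcGG=2 WWHHCcGg=4 WWHHCcgg=2 WWHHccGG=2 WWHHccGg=4 WWHHccgg=2 WWHhCcGG=4 WWHhCcGg=8 WWHhCcgg=4 WWHhccGG=4 WWHhccGg=8 WWHhccgg=4 WWhhCcGG=2 WWhhCcGg=4 WWhhCcgg=2 WWhhccGG=2 WWhhccGg=4 WWhhccgg=2 WwHHCcGG=4 WwHHCcGg=8 WwHHCcgg=4 WwHHccGG=4 WwHHccGg=8 WwHHccgg=4 WwHhCcGG=8 WwHhCcGg=16 WwHhCcgg=8 WwHhccGG=8 WwHhccGg=16 WwHhccgg=8 WwhhCcGG=4 WwhhCcGg=8 WwhhCcgg=4 WwhhccGG=4 WwhhccGg=8 Wwhhccgg=4 wwHHCcGG=2 wwHHCcGg=4 wwHHCcgg=2 wwHHccGG=2 wwHHccGg=4 wwHHccgg=2 wwHhCcGG=4 wwHhCcGg=8 wwHhCcgg=4 wwHhccGG=4 wwHhccGg=8 wwHhccgg=4 wwhhCcGG=2 wwhhCcGg=4 wwhhCcgg=2 wwhhccGG=2 wwhhccGg=4 wwhhccgg=2
W_ hh cc G_ hits 18/256; gcd=2; 18÷2/256÷2 = 9/128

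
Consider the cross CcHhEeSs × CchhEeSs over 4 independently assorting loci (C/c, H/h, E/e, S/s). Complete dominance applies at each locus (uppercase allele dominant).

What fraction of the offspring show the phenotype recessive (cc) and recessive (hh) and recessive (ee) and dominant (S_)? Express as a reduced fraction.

P(cc hh ee S_) = 3/128

CcHhEeSs gametes: CHES×1, CHEs×1, CHeS×1, CHes×1, ChES×1, ChEs×1, CheS×1, Ches×1, cHES×1, cHEs×1, cHeS×1, cHes×1, chES×1, chEs×1, cheS×1, ches×1
CchhEeSs gametes: ChES×2, ChEs×2, CheS×2, Ches×2, chES×2, chEs×2, cheS×2, ches×2
CcHhEeSs×CchhEeSs grid (16·16=256): CCHhEESS=2 CCHhEESs=4 CCHhEEss=2 CCHhEeSS=4 CCHhEeSs=8 CCHhEess=4 CCHheeSS=2 CCHheeSs=4 CCHheess=2 CChhEESS=2 CChhEESs=4 CChhEEss=2 CChhEeSS=4 CChhEeSs=8 CChhEess=4 CChheeSS=2 CChheeSs=4 CChheess=2 CcHhEESS=4 CcHhEESs=8 CcHhEEss=4 CcHhEeSS=8 CcHhEeSs=16 CcHhEess=8 CcHheeSS=4 CcHheeSs=8 CcHheess=4 CchhEESS=4 CchhEESs=8 CchhEEss=4 CchhEeSS=8 CchhEeSs=16 CchhEess=8 CchheeSS=4 CchheeSs=8 Cchheess=4 ccHhEESS=2 ccHhEESs=4 ccHhEEss=2 ccHhEeSS=4 ccHhEeSs=8 ccHhEess=4 ccHheeSS=2 ccHheeSs=4 ccHheess=2 cchhEESS=2 cchhEESs=4 cchhEEss=2 cchhEeSS=4 cchhEeSs=8 cchhEess=4 cchheeSS=2 cchheeSs=4 cchheess=2
cc hh ee S_ hits 6/256; gcd=2; 6÷2/256÷2 = 3/128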